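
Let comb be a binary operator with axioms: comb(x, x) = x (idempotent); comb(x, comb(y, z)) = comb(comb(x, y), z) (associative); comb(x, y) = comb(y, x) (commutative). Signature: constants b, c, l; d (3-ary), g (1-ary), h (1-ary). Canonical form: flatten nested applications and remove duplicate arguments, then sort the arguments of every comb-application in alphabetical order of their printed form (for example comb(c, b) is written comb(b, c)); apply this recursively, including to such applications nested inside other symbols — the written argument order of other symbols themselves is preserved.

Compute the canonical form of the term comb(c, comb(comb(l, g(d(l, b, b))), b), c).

Merge nested applications:  comb(c, l, g(d(l, b, b)), b, c)
Deduplicate:  drop duplicate c
Sort:  comb(b, c, g(d(l, b, b)), l)

Answer: comb(b, c, g(d(l, b, b)), l)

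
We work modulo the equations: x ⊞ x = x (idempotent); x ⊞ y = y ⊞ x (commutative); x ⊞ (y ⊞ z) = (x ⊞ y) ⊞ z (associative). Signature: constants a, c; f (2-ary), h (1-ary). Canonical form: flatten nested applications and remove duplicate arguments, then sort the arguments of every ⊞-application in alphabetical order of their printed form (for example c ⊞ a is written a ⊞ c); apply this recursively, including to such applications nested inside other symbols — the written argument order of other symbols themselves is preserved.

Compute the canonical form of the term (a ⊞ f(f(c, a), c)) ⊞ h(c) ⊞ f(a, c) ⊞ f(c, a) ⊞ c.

Merge nested applications:  a ⊞ f(f(c, a), c) ⊞ h(c) ⊞ f(a, c) ⊞ f(c, a) ⊞ c
Sort arguments:  a ⊞ c ⊞ f(a, c) ⊞ f(c, a) ⊞ f(f(c, a), c) ⊞ h(c)

Answer: a ⊞ c ⊞ f(a, c) ⊞ f(c, a) ⊞ f(f(c, a), c) ⊞ h(c)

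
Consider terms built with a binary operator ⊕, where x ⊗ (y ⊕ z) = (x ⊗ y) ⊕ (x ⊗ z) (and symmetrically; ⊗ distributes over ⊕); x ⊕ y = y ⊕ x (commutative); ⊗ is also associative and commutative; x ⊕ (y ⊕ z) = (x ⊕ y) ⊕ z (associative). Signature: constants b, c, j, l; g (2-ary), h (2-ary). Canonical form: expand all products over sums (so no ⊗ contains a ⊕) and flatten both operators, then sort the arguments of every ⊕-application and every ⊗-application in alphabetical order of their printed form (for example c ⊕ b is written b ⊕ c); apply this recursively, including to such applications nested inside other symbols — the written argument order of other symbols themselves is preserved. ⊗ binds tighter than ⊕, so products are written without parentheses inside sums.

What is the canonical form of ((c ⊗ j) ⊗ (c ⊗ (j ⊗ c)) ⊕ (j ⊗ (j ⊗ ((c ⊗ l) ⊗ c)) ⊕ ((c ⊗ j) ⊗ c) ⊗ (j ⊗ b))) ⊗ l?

Expand:  c ⊗ c ⊗ c ⊗ j ⊗ j ⊗ l ⊕ c ⊗ c ⊗ j ⊗ j ⊗ l ⊗ l ⊕ b ⊗ c ⊗ c ⊗ j ⊗ j ⊗ l
Sort arguments:  b ⊗ c ⊗ c ⊗ j ⊗ j ⊗ l ⊕ c ⊗ c ⊗ c ⊗ j ⊗ j ⊗ l ⊕ c ⊗ c ⊗ j ⊗ j ⊗ l ⊗ l

Answer: b ⊗ c ⊗ c ⊗ j ⊗ j ⊗ l ⊕ c ⊗ c ⊗ c ⊗ j ⊗ j ⊗ l ⊕ c ⊗ c ⊗ j ⊗ j ⊗ l ⊗ l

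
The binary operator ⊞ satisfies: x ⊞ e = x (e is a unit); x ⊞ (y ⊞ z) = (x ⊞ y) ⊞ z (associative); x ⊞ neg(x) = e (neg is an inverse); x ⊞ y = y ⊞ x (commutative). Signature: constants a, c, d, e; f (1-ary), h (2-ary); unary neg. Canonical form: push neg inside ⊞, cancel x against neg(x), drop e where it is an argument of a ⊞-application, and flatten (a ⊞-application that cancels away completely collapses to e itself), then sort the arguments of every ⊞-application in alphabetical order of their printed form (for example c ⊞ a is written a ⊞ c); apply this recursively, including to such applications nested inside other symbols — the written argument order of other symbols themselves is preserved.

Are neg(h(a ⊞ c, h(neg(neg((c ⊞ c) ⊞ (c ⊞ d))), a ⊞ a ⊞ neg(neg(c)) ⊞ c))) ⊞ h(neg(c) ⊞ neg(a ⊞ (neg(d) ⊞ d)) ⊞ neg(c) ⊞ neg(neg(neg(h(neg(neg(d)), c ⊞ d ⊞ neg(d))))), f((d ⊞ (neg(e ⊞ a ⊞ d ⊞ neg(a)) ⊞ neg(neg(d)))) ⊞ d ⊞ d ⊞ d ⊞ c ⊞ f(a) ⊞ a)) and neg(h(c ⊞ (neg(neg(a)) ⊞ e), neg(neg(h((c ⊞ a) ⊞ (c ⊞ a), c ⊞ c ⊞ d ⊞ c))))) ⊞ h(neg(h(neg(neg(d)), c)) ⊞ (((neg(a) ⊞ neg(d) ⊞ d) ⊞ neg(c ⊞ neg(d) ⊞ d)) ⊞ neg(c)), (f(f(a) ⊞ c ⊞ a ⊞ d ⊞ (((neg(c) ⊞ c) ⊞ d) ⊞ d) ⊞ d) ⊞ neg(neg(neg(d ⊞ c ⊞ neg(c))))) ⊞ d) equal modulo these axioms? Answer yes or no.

Answer: no — h(neg(a) ⊞ neg(c) ⊞ neg(c) ⊞ neg(h(d, c)), f(a ⊞ c ⊞ d ⊞ d ⊞ d ⊞ d ⊞ f(a))) ⊞ neg(h(a ⊞ c, h(c ⊞ c ⊞ c ⊞ d, a ⊞ a ⊞ c ⊞ c))) vs h(neg(a) ⊞ neg(c) ⊞ neg(c) ⊞ neg(h(d, c)), f(a ⊞ c ⊞ d ⊞ d ⊞ d ⊞ d ⊞ f(a))) ⊞ neg(h(a ⊞ c, h(a ⊞ a ⊞ c ⊞ c, c ⊞ c ⊞ c ⊞ d)))

Derivation:
Left:  neg(h(a ⊞ c, h(neg(neg((c ⊞ c) ⊞ (c ⊞ d))), a ⊞ a ⊞ neg(neg(c)) ⊞ c))) ⊞ h(neg(c) ⊞ neg(a ⊞ (neg(d) ⊞ d)) ⊞ neg(c) ⊞ neg(neg(neg(h(neg(neg(d)), c ⊞ d ⊞ neg(d))))), f((d ⊞ (neg(e ⊞ a ⊞ d ⊞ neg(a)) ⊞ neg(neg(d)))) ⊞ d ⊞ d ⊞ d ⊞ c ⊞ f(a) ⊞ a))
  Push neg inside:  distribute neg over ⊞ and collapse double neg
  Collect:  neg(h(a ⊞ c, h(c ⊞ c ⊞ c ⊞ d, a ⊞ a ⊞ c ⊞ c))) ⊞ h(neg(a) ⊞ neg(c) ⊞ neg(c) ⊞ neg(h(d, c)), f(a ⊞ c ⊞ d ⊞ d ⊞ d ⊞ d ⊞ f(a)))
  Order the arguments:  h(neg(a) ⊞ neg(c) ⊞ neg(c) ⊞ neg(h(d, c)), f(a ⊞ c ⊞ d ⊞ d ⊞ d ⊞ d ⊞ f(a))) ⊞ neg(h(a ⊞ c, h(c ⊞ c ⊞ c ⊞ d, a ⊞ a ⊞ c ⊞ c)))
Right:  neg(h(c ⊞ (neg(neg(a)) ⊞ e), neg(neg(h((c ⊞ a) ⊞ (c ⊞ a), c ⊞ c ⊞ d ⊞ c))))) ⊞ h(neg(h(neg(neg(d)), c)) ⊞ (((neg(a) ⊞ neg(d) ⊞ d) ⊞ neg(c ⊞ neg(d) ⊞ d)) ⊞ neg(c)), (f(f(a) ⊞ c ⊞ a ⊞ d ⊞ (((neg(c) ⊞ c) ⊞ d) ⊞ d) ⊞ d) ⊞ neg(neg(neg(d ⊞ c ⊞ neg(c))))) ⊞ d)
  Push neg inside:  distribute neg over ⊞ and collapse double neg
  Collect terms:  neg(h(a ⊞ c, h(a ⊞ a ⊞ c ⊞ c, c ⊞ c ⊞ c ⊞ d))) ⊞ h(neg(a) ⊞ neg(c) ⊞ neg(c) ⊞ neg(h(d, c)), f(a ⊞ c ⊞ d ⊞ d ⊞ d ⊞ d ⊞ f(a)))
  Order the arguments:  h(neg(a) ⊞ neg(c) ⊞ neg(c) ⊞ neg(h(d, c)), f(a ⊞ c ⊞ d ⊞ d ⊞ d ⊞ d ⊞ f(a))) ⊞ neg(h(a ⊞ c, h(a ⊞ a ⊞ c ⊞ c, c ⊞ c ⊞ c ⊞ d)))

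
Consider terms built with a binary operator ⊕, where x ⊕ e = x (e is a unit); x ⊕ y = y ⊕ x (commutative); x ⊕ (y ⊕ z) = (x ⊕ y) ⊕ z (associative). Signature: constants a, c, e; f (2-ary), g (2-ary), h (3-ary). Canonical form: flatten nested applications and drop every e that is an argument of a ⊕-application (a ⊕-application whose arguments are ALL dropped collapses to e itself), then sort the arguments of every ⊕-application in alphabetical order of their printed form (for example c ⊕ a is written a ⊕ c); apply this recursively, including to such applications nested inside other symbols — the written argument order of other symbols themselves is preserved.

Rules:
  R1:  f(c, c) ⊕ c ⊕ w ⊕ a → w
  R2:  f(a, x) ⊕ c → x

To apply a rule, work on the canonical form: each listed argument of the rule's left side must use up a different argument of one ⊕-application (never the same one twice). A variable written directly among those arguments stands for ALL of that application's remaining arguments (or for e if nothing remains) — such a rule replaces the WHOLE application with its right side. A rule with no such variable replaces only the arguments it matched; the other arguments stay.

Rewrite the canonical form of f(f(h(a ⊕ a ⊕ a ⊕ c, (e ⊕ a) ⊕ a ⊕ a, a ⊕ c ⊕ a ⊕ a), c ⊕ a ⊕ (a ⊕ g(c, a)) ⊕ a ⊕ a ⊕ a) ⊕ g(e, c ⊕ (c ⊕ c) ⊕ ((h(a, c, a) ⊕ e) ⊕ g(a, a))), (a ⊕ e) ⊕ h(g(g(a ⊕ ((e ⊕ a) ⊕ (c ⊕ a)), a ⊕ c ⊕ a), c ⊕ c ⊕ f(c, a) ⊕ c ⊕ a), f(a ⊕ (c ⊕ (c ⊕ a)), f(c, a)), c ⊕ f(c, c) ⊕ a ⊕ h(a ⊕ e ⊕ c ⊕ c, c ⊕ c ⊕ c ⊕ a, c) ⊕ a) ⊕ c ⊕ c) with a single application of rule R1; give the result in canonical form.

Canonical form:  f(f(h(a ⊕ a ⊕ a ⊕ c, a ⊕ a ⊕ a, a ⊕ a ⊕ a ⊕ c), a ⊕ a ⊕ a ⊕ a ⊕ a ⊕ c ⊕ g(c, a)) ⊕ g(e, c ⊕ c ⊕ c ⊕ g(a, a) ⊕ h(a, c, a)), a ⊕ c ⊕ c ⊕ h(g(g(a ⊕ a ⊕ a ⊕ c, a ⊕ a ⊕ c), a ⊕ c ⊕ c ⊕ c ⊕ f(c, a)), f(a ⊕ a ⊕ c ⊕ c, f(c, a)), a ⊕ a ⊕ c ⊕ f(c, c) ⊕ h(a ⊕ c ⊕ c, a ⊕ c ⊕ c ⊕ c, c)))
R1 matches:  uses a, c, f(c, c);  w := a ⊕ h(a ⊕ c ⊕ c, a ⊕ c ⊕ c ⊕ c, c)
The extension variable absorbs all remaining arguments, so the whole application is rewritten.
Giving:  f(f(h(a ⊕ a ⊕ a ⊕ c, a ⊕ a ⊕ a, a ⊕ a ⊕ a ⊕ c), a ⊕ a ⊕ a ⊕ a ⊕ a ⊕ c ⊕ g(c, a)) ⊕ g(e, c ⊕ c ⊕ c ⊕ g(a, a) ⊕ h(a, c, a)), a ⊕ c ⊕ c ⊕ h(g(g(a ⊕ a ⊕ a ⊕ c, a ⊕ a ⊕ c), a ⊕ c ⊕ c ⊕ c ⊕ f(c, a)), f(a ⊕ a ⊕ c ⊕ c, f(c, a)), a ⊕ h(a ⊕ c ⊕ c, a ⊕ c ⊕ c ⊕ c, c)))

Answer: f(f(h(a ⊕ a ⊕ a ⊕ c, a ⊕ a ⊕ a, a ⊕ a ⊕ a ⊕ c), a ⊕ a ⊕ a ⊕ a ⊕ a ⊕ c ⊕ g(c, a)) ⊕ g(e, c ⊕ c ⊕ c ⊕ g(a, a) ⊕ h(a, c, a)), a ⊕ c ⊕ c ⊕ h(g(g(a ⊕ a ⊕ a ⊕ c, a ⊕ a ⊕ c), a ⊕ c ⊕ c ⊕ c ⊕ f(c, a)), f(a ⊕ a ⊕ c ⊕ c, f(c, a)), a ⊕ h(a ⊕ c ⊕ c, a ⊕ c ⊕ c ⊕ c, c)))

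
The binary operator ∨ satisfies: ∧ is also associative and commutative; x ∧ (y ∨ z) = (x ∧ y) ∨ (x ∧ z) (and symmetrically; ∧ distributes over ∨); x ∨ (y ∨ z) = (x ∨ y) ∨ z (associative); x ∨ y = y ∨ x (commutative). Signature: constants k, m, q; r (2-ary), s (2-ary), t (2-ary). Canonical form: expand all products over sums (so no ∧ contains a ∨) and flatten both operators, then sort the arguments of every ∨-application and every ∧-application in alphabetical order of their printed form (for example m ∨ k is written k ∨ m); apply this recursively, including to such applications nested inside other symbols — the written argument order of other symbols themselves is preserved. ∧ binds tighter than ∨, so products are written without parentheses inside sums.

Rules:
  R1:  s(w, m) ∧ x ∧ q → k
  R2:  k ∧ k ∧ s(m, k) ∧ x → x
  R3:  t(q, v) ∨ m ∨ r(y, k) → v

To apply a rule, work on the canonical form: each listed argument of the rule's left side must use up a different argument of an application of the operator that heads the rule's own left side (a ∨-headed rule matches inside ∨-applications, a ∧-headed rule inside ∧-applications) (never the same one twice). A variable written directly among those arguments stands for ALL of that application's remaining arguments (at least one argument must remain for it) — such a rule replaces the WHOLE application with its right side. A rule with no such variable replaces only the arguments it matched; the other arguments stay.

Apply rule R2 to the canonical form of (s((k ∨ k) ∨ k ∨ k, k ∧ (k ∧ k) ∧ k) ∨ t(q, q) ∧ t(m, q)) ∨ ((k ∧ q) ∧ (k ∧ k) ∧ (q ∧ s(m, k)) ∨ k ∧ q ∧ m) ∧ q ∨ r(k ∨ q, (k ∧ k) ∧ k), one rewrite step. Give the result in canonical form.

Canonical form:  k ∧ k ∧ k ∧ q ∧ q ∧ q ∧ s(m, k) ∨ k ∧ m ∧ q ∧ q ∨ r(k ∨ q, k ∧ k ∧ k) ∨ s(k ∨ k ∨ k ∨ k, k ∧ k ∧ k ∧ k) ∨ t(m, q) ∧ t(q, q)
Apply R2:  consuming k, k, s(m, k);  x := k ∧ q ∧ q ∧ q
Every leftover argument binds to the variable; the entire application is replaced.
Giving:  k ∧ m ∧ q ∧ q ∨ k ∧ q ∧ q ∧ q ∨ r(k ∨ q, k ∧ k ∧ k) ∨ s(k ∨ k ∨ k ∨ k, k ∧ k ∧ k ∧ k) ∨ t(m, q) ∧ t(q, q)

Answer: k ∧ m ∧ q ∧ q ∨ k ∧ q ∧ q ∧ q ∨ r(k ∨ q, k ∧ k ∧ k) ∨ s(k ∨ k ∨ k ∨ k, k ∧ k ∧ k ∧ k) ∨ t(m, q) ∧ t(q, q)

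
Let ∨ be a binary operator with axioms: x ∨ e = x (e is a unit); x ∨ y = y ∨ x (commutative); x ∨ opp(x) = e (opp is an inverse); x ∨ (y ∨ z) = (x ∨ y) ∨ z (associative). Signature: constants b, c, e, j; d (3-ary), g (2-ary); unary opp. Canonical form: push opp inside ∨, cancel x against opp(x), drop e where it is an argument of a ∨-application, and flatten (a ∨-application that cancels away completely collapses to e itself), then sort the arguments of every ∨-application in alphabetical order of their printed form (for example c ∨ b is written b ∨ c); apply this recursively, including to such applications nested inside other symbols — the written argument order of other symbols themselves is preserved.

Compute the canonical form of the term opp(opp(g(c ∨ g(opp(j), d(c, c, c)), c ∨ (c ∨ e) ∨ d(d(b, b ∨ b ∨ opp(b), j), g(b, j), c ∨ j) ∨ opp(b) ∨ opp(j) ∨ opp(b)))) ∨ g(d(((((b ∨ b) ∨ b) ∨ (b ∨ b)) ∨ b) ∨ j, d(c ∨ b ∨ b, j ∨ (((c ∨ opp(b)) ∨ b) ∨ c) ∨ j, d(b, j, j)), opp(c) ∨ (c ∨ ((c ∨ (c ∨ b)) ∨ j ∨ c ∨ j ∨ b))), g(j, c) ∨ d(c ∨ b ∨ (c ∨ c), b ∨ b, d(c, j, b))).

Answer: g(c ∨ g(opp(j), d(c, c, c)), c ∨ c ∨ d(d(b, b, j), g(b, j), c ∨ j) ∨ opp(b) ∨ opp(b) ∨ opp(j)) ∨ g(d(b ∨ b ∨ b ∨ b ∨ b ∨ b ∨ j, d(b ∨ b ∨ c, c ∨ c ∨ j ∨ j, d(b, j, j)), b ∨ b ∨ c ∨ c ∨ c ∨ j ∨ j), d(b ∨ c ∨ c ∨ c, b ∨ b, d(c, j, b)) ∨ g(j, c))

Derivation:
Push opp inside:  distribute opp over ∨ and collapse double opp
Collect:  g(c ∨ g(opp(j), d(c, c, c)), c ∨ c ∨ d(d(b, b, j), g(b, j), c ∨ j) ∨ opp(b) ∨ opp(b) ∨ opp(j)) ∨ g(d(b ∨ b ∨ b ∨ b ∨ b ∨ b ∨ j, d(b ∨ b ∨ c, c ∨ c ∨ j ∨ j, d(b, j, j)), b ∨ b ∨ c ∨ c ∨ c ∨ j ∨ j), d(b ∨ c ∨ c ∨ c, b ∨ b, d(c, j, b)) ∨ g(j, c))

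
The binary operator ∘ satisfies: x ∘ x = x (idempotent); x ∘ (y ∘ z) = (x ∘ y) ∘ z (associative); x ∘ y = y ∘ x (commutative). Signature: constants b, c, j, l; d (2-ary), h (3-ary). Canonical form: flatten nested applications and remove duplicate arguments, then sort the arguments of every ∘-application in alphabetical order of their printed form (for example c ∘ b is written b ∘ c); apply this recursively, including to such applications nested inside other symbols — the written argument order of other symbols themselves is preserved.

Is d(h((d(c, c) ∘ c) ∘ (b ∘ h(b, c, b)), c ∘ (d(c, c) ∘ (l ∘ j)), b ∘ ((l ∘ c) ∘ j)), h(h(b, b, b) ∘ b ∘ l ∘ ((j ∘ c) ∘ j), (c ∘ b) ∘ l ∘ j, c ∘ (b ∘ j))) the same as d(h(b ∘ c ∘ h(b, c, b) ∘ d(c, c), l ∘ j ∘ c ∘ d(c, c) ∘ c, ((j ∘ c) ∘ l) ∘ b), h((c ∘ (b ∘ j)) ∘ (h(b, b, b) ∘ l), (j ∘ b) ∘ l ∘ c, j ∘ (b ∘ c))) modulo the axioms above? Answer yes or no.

Answer: yes — both canonical forms are d(h(b ∘ c ∘ d(c, c) ∘ h(b, c, b), c ∘ d(c, c) ∘ j ∘ l, b ∘ c ∘ j ∘ l), h(b ∘ c ∘ h(b, b, b) ∘ j ∘ l, b ∘ c ∘ j ∘ l, b ∘ c ∘ j))

Derivation:
Left:  d(h((d(c, c) ∘ c) ∘ (b ∘ h(b, c, b)), c ∘ (d(c, c) ∘ (l ∘ j)), b ∘ ((l ∘ c) ∘ j)), h(h(b, b, b) ∘ b ∘ l ∘ ((j ∘ c) ∘ j), (c ∘ b) ∘ l ∘ j, c ∘ (b ∘ j)))
  Focus inside:  h(b, b, b) ∘ b ∘ l ∘ ((j ∘ c) ∘ j)
  Flatten:  h(b, b, b) ∘ b ∘ l ∘ j ∘ c ∘ j
  Idempotence:  drop duplicate j
  Order the arguments:  b ∘ c ∘ h(b, b, b) ∘ j ∘ l
  Reassemble:  d(h(b ∘ c ∘ d(c, c) ∘ h(b, c, b), c ∘ d(c, c) ∘ j ∘ l, b ∘ c ∘ j ∘ l), h(b ∘ c ∘ h(b, b, b) ∘ j ∘ l, b ∘ c ∘ j ∘ l, b ∘ c ∘ j))
Right:  d(h(b ∘ c ∘ h(b, c, b) ∘ d(c, c), l ∘ j ∘ c ∘ d(c, c) ∘ c, ((j ∘ c) ∘ l) ∘ b), h((c ∘ (b ∘ j)) ∘ (h(b, b, b) ∘ l), (j ∘ b) ∘ l ∘ c, j ∘ (b ∘ c)))
  Work inside:  (c ∘ (b ∘ j)) ∘ (h(b, b, b) ∘ l)
  Merge nested applications:  c ∘ b ∘ j ∘ h(b, b, b) ∘ l
  Order the arguments:  b ∘ c ∘ h(b, b, b) ∘ j ∘ l
  Rebuild:  d(h(b ∘ c ∘ d(c, c) ∘ h(b, c, b), c ∘ d(c, c) ∘ j ∘ l, b ∘ c ∘ j ∘ l), h(b ∘ c ∘ h(b, b, b) ∘ j ∘ l, b ∘ c ∘ j ∘ l, b ∘ c ∘ j))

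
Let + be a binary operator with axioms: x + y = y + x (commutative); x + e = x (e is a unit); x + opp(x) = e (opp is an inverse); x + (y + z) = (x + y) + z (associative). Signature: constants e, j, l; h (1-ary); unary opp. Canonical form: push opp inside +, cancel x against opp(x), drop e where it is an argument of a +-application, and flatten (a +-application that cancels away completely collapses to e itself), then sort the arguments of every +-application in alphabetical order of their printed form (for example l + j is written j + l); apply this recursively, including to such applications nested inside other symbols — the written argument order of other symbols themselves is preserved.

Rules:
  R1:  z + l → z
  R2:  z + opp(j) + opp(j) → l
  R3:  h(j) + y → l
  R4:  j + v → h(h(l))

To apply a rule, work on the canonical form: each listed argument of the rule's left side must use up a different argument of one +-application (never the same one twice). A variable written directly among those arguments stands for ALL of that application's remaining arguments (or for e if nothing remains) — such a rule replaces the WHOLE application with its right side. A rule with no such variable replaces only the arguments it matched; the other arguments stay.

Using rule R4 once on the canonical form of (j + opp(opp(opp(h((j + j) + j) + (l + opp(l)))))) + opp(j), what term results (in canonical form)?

Answer: opp(h(h(h(l))))

Derivation:
Canonical form:  opp(h(j + j + j))
Match R4:  consume j;  v := j + j
Every leftover argument binds to the variable; the entire application is replaced.
Giving:  opp(h(h(h(l))))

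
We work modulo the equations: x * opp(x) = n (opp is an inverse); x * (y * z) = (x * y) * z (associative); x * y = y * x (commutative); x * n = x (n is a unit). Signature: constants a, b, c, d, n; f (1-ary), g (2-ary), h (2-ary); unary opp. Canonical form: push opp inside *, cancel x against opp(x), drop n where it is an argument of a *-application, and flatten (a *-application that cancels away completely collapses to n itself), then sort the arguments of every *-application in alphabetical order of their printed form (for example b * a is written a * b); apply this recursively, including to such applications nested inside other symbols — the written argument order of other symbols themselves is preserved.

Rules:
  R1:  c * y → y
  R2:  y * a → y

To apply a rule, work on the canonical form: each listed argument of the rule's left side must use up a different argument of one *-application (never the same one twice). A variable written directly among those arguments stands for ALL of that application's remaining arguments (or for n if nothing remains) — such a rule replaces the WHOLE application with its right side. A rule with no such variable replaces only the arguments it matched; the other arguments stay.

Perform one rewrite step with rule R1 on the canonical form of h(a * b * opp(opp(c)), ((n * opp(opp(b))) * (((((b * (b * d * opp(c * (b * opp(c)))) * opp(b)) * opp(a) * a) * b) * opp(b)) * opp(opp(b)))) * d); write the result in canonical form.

Canonical form:  h(a * b * c, b * b * d * d)
R1 matches:  uses c;  y := a * b
Every leftover argument binds to the variable; the entire application is replaced.
Result:  h(a * b, b * b * d * d)

Answer: h(a * b, b * b * d * d)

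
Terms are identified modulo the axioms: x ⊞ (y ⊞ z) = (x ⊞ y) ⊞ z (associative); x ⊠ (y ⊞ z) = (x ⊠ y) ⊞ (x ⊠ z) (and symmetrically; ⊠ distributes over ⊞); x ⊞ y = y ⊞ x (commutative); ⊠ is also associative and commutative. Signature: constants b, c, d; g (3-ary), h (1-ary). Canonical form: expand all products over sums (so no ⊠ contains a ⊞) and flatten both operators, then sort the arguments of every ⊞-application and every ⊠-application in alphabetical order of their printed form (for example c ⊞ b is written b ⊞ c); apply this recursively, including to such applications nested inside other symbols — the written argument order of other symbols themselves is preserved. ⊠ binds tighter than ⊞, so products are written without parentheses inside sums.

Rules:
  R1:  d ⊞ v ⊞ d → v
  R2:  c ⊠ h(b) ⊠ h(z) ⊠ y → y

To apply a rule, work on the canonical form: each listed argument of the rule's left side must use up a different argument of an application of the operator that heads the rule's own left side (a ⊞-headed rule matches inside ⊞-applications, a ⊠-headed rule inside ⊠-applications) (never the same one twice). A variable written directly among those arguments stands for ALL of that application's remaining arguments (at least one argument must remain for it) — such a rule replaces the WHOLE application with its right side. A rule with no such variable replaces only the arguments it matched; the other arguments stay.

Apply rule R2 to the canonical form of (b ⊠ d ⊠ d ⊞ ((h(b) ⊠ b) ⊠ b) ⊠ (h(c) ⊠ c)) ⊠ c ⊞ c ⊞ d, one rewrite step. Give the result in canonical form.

Answer: b ⊠ b ⊠ c ⊞ b ⊠ c ⊠ d ⊠ d ⊞ c ⊞ d

Derivation:
Canonical form:  b ⊠ b ⊠ c ⊠ c ⊠ h(b) ⊠ h(c) ⊞ b ⊠ c ⊠ d ⊠ d ⊞ c ⊞ d
Match R2:  consume c, h(b), h(c);  y := b ⊠ b ⊠ c, z := c
Every leftover argument binds to the variable; the entire application is replaced.
New term:  b ⊠ b ⊠ c ⊞ b ⊠ c ⊠ d ⊠ d ⊞ c ⊞ d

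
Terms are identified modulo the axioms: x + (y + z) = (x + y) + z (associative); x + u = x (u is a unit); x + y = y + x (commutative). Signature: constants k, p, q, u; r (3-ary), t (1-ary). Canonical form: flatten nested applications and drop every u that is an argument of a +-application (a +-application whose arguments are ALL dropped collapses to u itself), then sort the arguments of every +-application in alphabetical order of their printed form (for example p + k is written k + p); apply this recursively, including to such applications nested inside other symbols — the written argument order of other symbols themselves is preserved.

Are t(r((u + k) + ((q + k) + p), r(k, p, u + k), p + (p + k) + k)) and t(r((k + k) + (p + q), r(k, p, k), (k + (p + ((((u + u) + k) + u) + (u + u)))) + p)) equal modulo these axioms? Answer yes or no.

Answer: yes — both canonical forms are t(r(k + k + p + q, r(k, p, k), k + k + p + p))

Derivation:
Left:  t(r((u + k) + ((q + k) + p), r(k, p, u + k), p + (p + k) + k))
  Work inside:  (u + k) + ((q + k) + p)
  Un-nest:  u + k + q + k + p
  Drop the unit:  drop u
  Order the arguments:  k + k + p + q
  Reassemble:  t(r(k + k + p + q, r(k, p, k), k + k + p + p))
Right:  t(r((k + k) + (p + q), r(k, p, k), (k + (p + ((((u + u) + k) + u) + (u + u)))) + p))
  Work inside:  (k + (p + ((((u + u) + k) + u) + (u + u)))) + p
  Merge nested applications:  k + p + u + u + k + u + u + u + p
  Drop the unit:  drop u (×5)
  Sort arguments:  k + k + p + p
  Rebuild:  t(r(k + k + p + q, r(k, p, k), k + k + p + p))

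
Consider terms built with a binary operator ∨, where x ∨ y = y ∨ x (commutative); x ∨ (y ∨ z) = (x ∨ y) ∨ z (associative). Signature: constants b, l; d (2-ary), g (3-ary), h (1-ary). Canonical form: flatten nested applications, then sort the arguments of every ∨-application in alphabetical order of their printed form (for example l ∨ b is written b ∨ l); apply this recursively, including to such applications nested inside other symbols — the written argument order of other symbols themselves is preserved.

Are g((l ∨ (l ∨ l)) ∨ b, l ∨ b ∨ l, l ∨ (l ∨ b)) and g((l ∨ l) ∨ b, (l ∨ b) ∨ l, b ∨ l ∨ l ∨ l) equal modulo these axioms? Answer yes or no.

Answer: no — g(b ∨ l ∨ l ∨ l, b ∨ l ∨ l, b ∨ l ∨ l) vs g(b ∨ l ∨ l, b ∨ l ∨ l, b ∨ l ∨ l ∨ l)

Derivation:
Left:  g((l ∨ (l ∨ l)) ∨ b, l ∨ b ∨ l, l ∨ (l ∨ b))
  Focus inside:  (l ∨ (l ∨ l)) ∨ b
  Merge nested applications:  l ∨ l ∨ l ∨ b
  Order the arguments:  b ∨ l ∨ l ∨ l
  Reassemble:  g(b ∨ l ∨ l ∨ l, b ∨ l ∨ l, b ∨ l ∨ l)
Right:  g((l ∨ l) ∨ b, (l ∨ b) ∨ l, b ∨ l ∨ l ∨ l)
  Focus inside:  (l ∨ b) ∨ l
  Un-nest:  l ∨ b ∨ l
  Sort:  b ∨ l ∨ l
  Rebuild:  g(b ∨ l ∨ l, b ∨ l ∨ l, b ∨ l ∨ l ∨ l)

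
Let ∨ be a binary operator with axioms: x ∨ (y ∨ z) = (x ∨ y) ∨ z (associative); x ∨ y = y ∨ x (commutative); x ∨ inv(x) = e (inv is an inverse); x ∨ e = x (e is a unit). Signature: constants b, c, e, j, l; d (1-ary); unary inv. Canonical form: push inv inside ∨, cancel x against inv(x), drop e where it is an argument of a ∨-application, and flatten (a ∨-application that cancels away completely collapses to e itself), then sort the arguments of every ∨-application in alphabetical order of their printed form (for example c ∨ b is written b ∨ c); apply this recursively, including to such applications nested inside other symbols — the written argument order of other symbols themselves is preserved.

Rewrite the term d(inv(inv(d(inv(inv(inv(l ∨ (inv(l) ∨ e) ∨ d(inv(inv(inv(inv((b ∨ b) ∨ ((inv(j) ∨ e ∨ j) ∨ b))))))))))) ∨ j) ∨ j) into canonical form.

Focus inside:  inv(inv(d(inv(inv(inv(l ∨ (inv(l) ∨ e) ∨ d(inv(inv(inv(inv((b ∨ b) ∨ ((inv(j) ∨ e ∨ j) ∨ b))))))))))) ∨ j) ∨ j
Push inv inside:  distribute inv over ∨ and collapse double inv
Cancel inverse pairs:  j cancels
Collect:  d(inv(d(b ∨ b ∨ b)))
Rebuild:  d(d(inv(d(b ∨ b ∨ b))))

Answer: d(d(inv(d(b ∨ b ∨ b))))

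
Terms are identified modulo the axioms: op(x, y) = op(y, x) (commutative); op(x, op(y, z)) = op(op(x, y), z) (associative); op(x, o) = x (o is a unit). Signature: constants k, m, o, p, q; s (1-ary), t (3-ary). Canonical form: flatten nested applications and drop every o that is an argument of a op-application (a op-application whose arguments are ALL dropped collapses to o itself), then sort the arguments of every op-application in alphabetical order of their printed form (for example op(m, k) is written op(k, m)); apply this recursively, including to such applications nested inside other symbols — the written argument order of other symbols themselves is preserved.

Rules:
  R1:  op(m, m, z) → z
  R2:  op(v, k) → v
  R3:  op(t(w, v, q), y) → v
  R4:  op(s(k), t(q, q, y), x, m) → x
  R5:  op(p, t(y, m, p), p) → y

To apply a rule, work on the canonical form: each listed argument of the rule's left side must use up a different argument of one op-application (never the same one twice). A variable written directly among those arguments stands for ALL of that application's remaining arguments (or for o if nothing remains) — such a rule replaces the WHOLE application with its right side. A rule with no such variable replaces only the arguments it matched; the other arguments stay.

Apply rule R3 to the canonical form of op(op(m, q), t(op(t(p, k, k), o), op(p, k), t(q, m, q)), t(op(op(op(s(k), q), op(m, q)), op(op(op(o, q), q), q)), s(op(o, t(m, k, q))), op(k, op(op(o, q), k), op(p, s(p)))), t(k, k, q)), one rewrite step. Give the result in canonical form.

Canonical form:  op(m, q, t(k, k, q), t(op(m, q, q, q, q, q, s(k)), s(t(m, k, q)), op(k, k, p, q, s(p))), t(t(p, k, k), op(k, p), t(q, m, q)))
Apply R3:  consuming t(k, k, q);  v := k, w := k, y := op(m, q, t(op(m, q, q, q, q, q, s(k)), s(t(m, k, q)), op(k, k, p, q, s(p))), t(t(p, k, k), op(k, p), t(q, m, q)))
The extension variable absorbs all remaining arguments, so the whole application is rewritten.
Giving:  k

Answer: k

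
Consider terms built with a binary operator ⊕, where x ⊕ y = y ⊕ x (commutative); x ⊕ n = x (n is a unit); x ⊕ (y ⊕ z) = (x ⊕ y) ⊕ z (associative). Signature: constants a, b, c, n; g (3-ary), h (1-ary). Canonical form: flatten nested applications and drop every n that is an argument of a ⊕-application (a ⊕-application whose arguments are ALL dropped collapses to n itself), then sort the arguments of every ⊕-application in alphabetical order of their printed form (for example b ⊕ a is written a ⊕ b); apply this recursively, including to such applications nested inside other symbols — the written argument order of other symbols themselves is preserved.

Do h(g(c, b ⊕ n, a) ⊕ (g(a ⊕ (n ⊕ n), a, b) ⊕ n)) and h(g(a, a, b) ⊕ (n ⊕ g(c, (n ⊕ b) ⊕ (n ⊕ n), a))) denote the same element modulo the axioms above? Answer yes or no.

Answer: yes — both canonical forms are h(g(a, a, b) ⊕ g(c, b, a))

Derivation:
Left:  h(g(c, b ⊕ n, a) ⊕ (g(a ⊕ (n ⊕ n), a, b) ⊕ n))
  Work inside:  g(c, b ⊕ n, a) ⊕ (g(a ⊕ (n ⊕ n), a, b) ⊕ n)
  Flatten:  g(c, b ⊕ n, a) ⊕ g(a ⊕ (n ⊕ n), a, b) ⊕ n
  Inside:  g(c, b ⊕ n, a)  →  g(c, b, a)
  Simplify inside:  g(a ⊕ (n ⊕ n), a, b)  →  g(a, a, b)
  Unit:  drop n
  Sort:  g(a, a, b) ⊕ g(c, b, a)
  Rebuild:  h(g(a, a, b) ⊕ g(c, b, a))
Right:  h(g(a, a, b) ⊕ (n ⊕ g(c, (n ⊕ b) ⊕ (n ⊕ n), a)))
  Focus inside:  g(a, a, b) ⊕ (n ⊕ g(c, (n ⊕ b) ⊕ (n ⊕ n), a))
  Merge nested applications:  g(a, a, b) ⊕ n ⊕ g(c, (n ⊕ b) ⊕ (n ⊕ n), a)
  Canonicalize subterm:  g(c, (n ⊕ b) ⊕ (n ⊕ n), a)  →  g(c, b, a)
  Unit:  drop n
  Order the arguments:  g(a, a, b) ⊕ g(c, b, a)
  Put back:  h(g(a, a, b) ⊕ g(c, b, a))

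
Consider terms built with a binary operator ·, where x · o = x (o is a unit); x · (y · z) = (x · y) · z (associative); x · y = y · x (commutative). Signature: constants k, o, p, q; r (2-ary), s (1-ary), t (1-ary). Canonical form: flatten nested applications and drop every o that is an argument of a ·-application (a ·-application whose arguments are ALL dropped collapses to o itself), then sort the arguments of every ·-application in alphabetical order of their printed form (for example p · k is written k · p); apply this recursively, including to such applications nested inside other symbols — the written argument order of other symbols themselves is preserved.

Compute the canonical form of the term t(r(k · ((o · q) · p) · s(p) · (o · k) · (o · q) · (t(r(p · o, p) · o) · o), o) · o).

Focus inside:  r(k · ((o · q) · p) · s(p) · (o · k) · (o · q) · (t(r(p · o, p) · o) · o), o) · o
Canonicalize subterm:  r(k · ((o · q) · p) · s(p) · (o · k) · (o · q) · (t(r(p · o, p) · o) · o), o)  →  r(k · k · p · q · q · s(p) · t(r(p, p)), o)
Units out:  drop o
Sort arguments:  r(k · k · p · q · q · s(p) · t(r(p, p)), o)
Put back:  t(r(k · k · p · q · q · s(p) · t(r(p, p)), o))

Answer: t(r(k · k · p · q · q · s(p) · t(r(p, p)), o))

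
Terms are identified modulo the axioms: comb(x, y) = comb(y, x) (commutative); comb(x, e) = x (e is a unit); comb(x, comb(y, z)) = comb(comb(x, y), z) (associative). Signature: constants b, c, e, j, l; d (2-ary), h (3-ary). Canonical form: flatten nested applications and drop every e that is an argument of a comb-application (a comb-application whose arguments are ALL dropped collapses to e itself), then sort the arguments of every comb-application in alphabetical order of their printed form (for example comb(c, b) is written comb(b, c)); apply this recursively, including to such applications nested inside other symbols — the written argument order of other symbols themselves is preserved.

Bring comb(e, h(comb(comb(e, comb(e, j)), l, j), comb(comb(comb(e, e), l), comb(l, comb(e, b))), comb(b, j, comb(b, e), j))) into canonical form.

Answer: h(comb(j, j, l), comb(b, l, l), comb(b, b, j, j))

Derivation:
Simplify inside:  h(comb(comb(e, comb(e, j)), l, j), comb(comb(comb(e, e), l), comb(l, comb(e, b))), comb(b, j, comb(b, e), j))  →  h(comb(j, j, l), comb(b, l, l), comb(b, b, j, j))
Drop the unit:  drop e
Sort arguments:  h(comb(j, j, l), comb(b, l, l), comb(b, b, j, j))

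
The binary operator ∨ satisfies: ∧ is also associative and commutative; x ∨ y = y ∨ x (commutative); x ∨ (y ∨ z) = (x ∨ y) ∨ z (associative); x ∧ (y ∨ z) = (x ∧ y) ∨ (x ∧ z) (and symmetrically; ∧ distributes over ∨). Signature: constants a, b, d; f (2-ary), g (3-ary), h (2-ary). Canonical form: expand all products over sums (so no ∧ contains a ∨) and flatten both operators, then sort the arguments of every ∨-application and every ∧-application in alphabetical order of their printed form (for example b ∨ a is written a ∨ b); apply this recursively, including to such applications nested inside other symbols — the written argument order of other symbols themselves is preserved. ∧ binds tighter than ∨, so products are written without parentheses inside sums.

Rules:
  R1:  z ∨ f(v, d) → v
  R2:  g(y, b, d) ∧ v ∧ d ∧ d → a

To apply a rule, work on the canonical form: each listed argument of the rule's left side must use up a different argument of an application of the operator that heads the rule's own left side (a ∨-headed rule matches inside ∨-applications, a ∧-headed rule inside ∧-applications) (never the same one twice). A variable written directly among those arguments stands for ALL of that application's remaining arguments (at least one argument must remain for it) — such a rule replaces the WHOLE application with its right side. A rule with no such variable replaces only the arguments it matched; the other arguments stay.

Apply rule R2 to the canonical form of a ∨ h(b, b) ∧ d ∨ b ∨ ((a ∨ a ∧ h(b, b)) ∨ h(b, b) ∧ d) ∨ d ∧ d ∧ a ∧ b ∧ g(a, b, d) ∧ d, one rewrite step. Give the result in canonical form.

Canonical form:  a ∨ a ∨ a ∧ b ∧ d ∧ d ∧ d ∧ g(a, b, d) ∨ a ∧ h(b, b) ∨ b ∨ d ∧ h(b, b) ∨ d ∧ h(b, b)
R2 matches:  uses d, d, g(a, b, d);  v := a ∧ b ∧ d, y := a
The extension variable absorbs all remaining arguments, so the whole application is rewritten.
New term:  a ∨ a ∨ a ∨ a ∧ h(b, b) ∨ b ∨ d ∧ h(b, b) ∨ d ∧ h(b, b)

Answer: a ∨ a ∨ a ∨ a ∧ h(b, b) ∨ b ∨ d ∧ h(b, b) ∨ d ∧ h(b, b)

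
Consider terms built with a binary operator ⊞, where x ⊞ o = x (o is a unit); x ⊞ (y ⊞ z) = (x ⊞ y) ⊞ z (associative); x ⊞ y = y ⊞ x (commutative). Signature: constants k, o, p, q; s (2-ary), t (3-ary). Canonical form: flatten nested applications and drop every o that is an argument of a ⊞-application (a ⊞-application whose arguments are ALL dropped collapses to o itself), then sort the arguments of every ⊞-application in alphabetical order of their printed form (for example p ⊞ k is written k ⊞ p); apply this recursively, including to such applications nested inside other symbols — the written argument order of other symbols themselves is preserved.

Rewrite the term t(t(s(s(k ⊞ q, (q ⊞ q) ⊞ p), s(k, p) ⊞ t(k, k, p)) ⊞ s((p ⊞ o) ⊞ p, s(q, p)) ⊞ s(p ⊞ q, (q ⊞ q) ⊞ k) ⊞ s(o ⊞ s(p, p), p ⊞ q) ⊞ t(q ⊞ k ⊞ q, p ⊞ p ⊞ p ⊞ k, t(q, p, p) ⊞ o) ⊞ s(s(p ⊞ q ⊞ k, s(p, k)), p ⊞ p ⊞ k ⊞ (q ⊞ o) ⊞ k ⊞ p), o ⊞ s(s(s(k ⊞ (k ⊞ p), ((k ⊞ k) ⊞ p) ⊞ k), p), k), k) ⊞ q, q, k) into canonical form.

Answer: t(q ⊞ t(s(p ⊞ p, s(q, p)) ⊞ s(p ⊞ q, k ⊞ q ⊞ q) ⊞ s(s(k ⊞ p ⊞ q, s(p, k)), k ⊞ k ⊞ p ⊞ p ⊞ p ⊞ q) ⊞ s(s(k ⊞ q, p ⊞ q ⊞ q), s(k, p) ⊞ t(k, k, p)) ⊞ s(s(p, p), p ⊞ q) ⊞ t(k ⊞ q ⊞ q, k ⊞ p ⊞ p ⊞ p, t(q, p, p)), s(s(s(k ⊞ k ⊞ p, k ⊞ k ⊞ k ⊞ p), p), k), k), q, k)

Derivation:
Focus inside:  t(s(s(k ⊞ q, (q ⊞ q) ⊞ p), s(k, p) ⊞ t(k, k, p)) ⊞ s((p ⊞ o) ⊞ p, s(q, p)) ⊞ s(p ⊞ q, (q ⊞ q) ⊞ k) ⊞ s(o ⊞ s(p, p), p ⊞ q) ⊞ t(q ⊞ k ⊞ q, p ⊞ p ⊞ p ⊞ k, t(q, p, p) ⊞ o) ⊞ s(s(p ⊞ q ⊞ k, s(p, k)), p ⊞ p ⊞ k ⊞ (q ⊞ o) ⊞ k ⊞ p), o ⊞ s(s(s(k ⊞ (k ⊞ p), ((k ⊞ k) ⊞ p) ⊞ k), p), k), k) ⊞ q
Simplify inside:  t(s(s(k ⊞ q, (q ⊞ q) ⊞ p), s(k, p) ⊞ t(k, k, p)) ⊞ s((p ⊞ o) ⊞ p, s(q, p)) ⊞ s(p ⊞ q, (q ⊞ q) ⊞ k) ⊞ s(o ⊞ s(p, p), p ⊞ q) ⊞ t(q ⊞ k ⊞ q, p ⊞ p ⊞ p ⊞ k, t(q, p, p) ⊞ o) ⊞ s(s(p ⊞ q ⊞ k, s(p, k)), p ⊞ p ⊞ k ⊞ (q ⊞ o) ⊞ k ⊞ p), o ⊞ s(s(s(k ⊞ (k ⊞ p), ((k ⊞ k) ⊞ p) ⊞ k), p), k), k)  →  t(s(p ⊞ p, s(q, p)) ⊞ s(p ⊞ q, k ⊞ q ⊞ q) ⊞ s(s(k ⊞ p ⊞ q, s(p, k)), k ⊞ k ⊞ p ⊞ p ⊞ p ⊞ q) ⊞ s(s(k ⊞ q, p ⊞ q ⊞ q), s(k, p) ⊞ t(k, k, p)) ⊞ s(s(p, p), p ⊞ q) ⊞ t(k ⊞ q ⊞ q, k ⊞ p ⊞ p ⊞ p, t(q, p, p)), s(s(s(k ⊞ k ⊞ p, k ⊞ k ⊞ k ⊞ p), p), k), k)
Sort arguments:  q ⊞ t(s(p ⊞ p, s(q, p)) ⊞ s(p ⊞ q, k ⊞ q ⊞ q) ⊞ s(s(k ⊞ p ⊞ q, s(p, k)), k ⊞ k ⊞ p ⊞ p ⊞ p ⊞ q) ⊞ s(s(k ⊞ q, p ⊞ q ⊞ q), s(k, p) ⊞ t(k, k, p)) ⊞ s(s(p, p), p ⊞ q) ⊞ t(k ⊞ q ⊞ q, k ⊞ p ⊞ p ⊞ p, t(q, p, p)), s(s(s(k ⊞ k ⊞ p, k ⊞ k ⊞ k ⊞ p), p), k), k)
Put back:  t(q ⊞ t(s(p ⊞ p, s(q, p)) ⊞ s(p ⊞ q, k ⊞ q ⊞ q) ⊞ s(s(k ⊞ p ⊞ q, s(p, k)), k ⊞ k ⊞ p ⊞ p ⊞ p ⊞ q) ⊞ s(s(k ⊞ q, p ⊞ q ⊞ q), s(k, p) ⊞ t(k, k, p)) ⊞ s(s(p, p), p ⊞ q) ⊞ t(k ⊞ q ⊞ q, k ⊞ p ⊞ p ⊞ p, t(q, p, p)), s(s(s(k ⊞ k ⊞ p, k ⊞ k ⊞ k ⊞ p), p), k), k), q, k)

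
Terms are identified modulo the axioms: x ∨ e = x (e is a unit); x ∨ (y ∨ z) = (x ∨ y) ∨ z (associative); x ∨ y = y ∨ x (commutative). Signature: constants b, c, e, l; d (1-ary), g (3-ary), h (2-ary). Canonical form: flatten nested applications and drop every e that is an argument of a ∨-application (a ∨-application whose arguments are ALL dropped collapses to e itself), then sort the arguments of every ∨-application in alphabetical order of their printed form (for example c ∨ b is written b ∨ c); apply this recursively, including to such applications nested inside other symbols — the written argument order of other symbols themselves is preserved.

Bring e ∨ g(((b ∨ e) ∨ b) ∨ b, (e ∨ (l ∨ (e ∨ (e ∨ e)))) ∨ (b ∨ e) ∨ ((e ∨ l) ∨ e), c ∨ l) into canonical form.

Answer: g(b ∨ b ∨ b, b ∨ l ∨ l, c ∨ l)

Derivation:
Simplify inside:  g(((b ∨ e) ∨ b) ∨ b, (e ∨ (l ∨ (e ∨ (e ∨ e)))) ∨ (b ∨ e) ∨ ((e ∨ l) ∨ e), c ∨ l)  →  g(b ∨ b ∨ b, b ∨ l ∨ l, c ∨ l)
Units out:  drop e
Order the arguments:  g(b ∨ b ∨ b, b ∨ l ∨ l, c ∨ l)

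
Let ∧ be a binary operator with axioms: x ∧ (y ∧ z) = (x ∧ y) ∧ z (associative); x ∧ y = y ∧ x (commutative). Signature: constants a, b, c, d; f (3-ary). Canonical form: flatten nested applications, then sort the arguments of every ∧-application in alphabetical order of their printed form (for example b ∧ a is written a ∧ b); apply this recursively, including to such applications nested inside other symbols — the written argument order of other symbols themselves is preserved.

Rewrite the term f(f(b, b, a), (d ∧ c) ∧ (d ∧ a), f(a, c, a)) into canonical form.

Answer: f(f(b, b, a), a ∧ c ∧ d ∧ d, f(a, c, a))

Derivation:
Focus inside:  (d ∧ c) ∧ (d ∧ a)
Flatten:  d ∧ c ∧ d ∧ a
Sort:  a ∧ c ∧ d ∧ d
Reassemble:  f(f(b, b, a), a ∧ c ∧ d ∧ d, f(a, c, a))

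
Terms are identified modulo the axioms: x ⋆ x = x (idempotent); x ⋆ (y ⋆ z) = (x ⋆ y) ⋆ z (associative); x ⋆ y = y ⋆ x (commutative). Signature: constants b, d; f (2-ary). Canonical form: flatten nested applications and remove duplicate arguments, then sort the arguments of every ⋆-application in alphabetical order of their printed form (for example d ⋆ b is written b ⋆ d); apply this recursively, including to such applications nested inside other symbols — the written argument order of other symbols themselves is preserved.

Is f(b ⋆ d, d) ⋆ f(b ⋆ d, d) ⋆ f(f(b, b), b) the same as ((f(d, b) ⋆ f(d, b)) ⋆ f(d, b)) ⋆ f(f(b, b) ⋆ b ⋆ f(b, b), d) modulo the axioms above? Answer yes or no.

Left:  f(b ⋆ d, d) ⋆ f(b ⋆ d, d) ⋆ f(f(b, b), b)
  Idempotence:  drop duplicate f(b ⋆ d, d)
  Sort arguments:  f(b ⋆ d, d) ⋆ f(f(b, b), b)
Right:  ((f(d, b) ⋆ f(d, b)) ⋆ f(d, b)) ⋆ f(f(b, b) ⋆ b ⋆ f(b, b), d)
  Un-nest:  f(d, b) ⋆ f(d, b) ⋆ f(d, b) ⋆ f(f(b, b) ⋆ b ⋆ f(b, b), d)
  Canonicalize subterm:  f(f(b, b) ⋆ b ⋆ f(b, b), d)  →  f(b ⋆ f(b, b), d)
  Idempotence:  drop duplicate f(d, b), f(d, b)
  Sort:  f(b ⋆ f(b, b), d) ⋆ f(d, b)

Answer: no — f(b ⋆ d, d) ⋆ f(f(b, b), b) vs f(b ⋆ f(b, b), d) ⋆ f(d, b)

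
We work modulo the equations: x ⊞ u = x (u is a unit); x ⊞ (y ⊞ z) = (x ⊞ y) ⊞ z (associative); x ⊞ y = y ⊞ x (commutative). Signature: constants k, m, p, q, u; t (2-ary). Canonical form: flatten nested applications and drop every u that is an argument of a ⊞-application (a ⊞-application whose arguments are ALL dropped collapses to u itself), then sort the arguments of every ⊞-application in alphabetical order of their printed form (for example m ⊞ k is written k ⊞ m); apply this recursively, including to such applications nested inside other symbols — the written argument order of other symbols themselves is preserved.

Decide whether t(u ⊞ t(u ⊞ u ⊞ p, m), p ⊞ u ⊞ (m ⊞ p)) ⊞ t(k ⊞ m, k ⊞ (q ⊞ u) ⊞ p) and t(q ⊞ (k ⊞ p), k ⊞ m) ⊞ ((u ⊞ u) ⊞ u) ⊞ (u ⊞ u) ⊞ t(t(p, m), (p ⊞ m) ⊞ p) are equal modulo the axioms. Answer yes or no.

Left:  t(u ⊞ t(u ⊞ u ⊞ p, m), p ⊞ u ⊞ (m ⊞ p)) ⊞ t(k ⊞ m, k ⊞ (q ⊞ u) ⊞ p)
  Inside:  t(u ⊞ t(u ⊞ u ⊞ p, m), p ⊞ u ⊞ (m ⊞ p))  →  t(t(p, m), m ⊞ p ⊞ p)
  Inside:  t(k ⊞ m, k ⊞ (q ⊞ u) ⊞ p)  →  t(k ⊞ m, k ⊞ p ⊞ q)
  Sort:  t(k ⊞ m, k ⊞ p ⊞ q) ⊞ t(t(p, m), m ⊞ p ⊞ p)
Right:  t(q ⊞ (k ⊞ p), k ⊞ m) ⊞ ((u ⊞ u) ⊞ u) ⊞ (u ⊞ u) ⊞ t(t(p, m), (p ⊞ m) ⊞ p)
  Flatten:  t(q ⊞ (k ⊞ p), k ⊞ m) ⊞ u ⊞ u ⊞ u ⊞ u ⊞ u ⊞ t(t(p, m), (p ⊞ m) ⊞ p)
  Simplify inside:  t(q ⊞ (k ⊞ p), k ⊞ m)  →  t(k ⊞ p ⊞ q, k ⊞ m)
  Simplify inside:  t(t(p, m), (p ⊞ m) ⊞ p)  →  t(t(p, m), m ⊞ p ⊞ p)
  Unit:  drop u (×5)
  Order the arguments:  t(k ⊞ p ⊞ q, k ⊞ m) ⊞ t(t(p, m), m ⊞ p ⊞ p)

Answer: no — t(k ⊞ m, k ⊞ p ⊞ q) ⊞ t(t(p, m), m ⊞ p ⊞ p) vs t(k ⊞ p ⊞ q, k ⊞ m) ⊞ t(t(p, m), m ⊞ p ⊞ p)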